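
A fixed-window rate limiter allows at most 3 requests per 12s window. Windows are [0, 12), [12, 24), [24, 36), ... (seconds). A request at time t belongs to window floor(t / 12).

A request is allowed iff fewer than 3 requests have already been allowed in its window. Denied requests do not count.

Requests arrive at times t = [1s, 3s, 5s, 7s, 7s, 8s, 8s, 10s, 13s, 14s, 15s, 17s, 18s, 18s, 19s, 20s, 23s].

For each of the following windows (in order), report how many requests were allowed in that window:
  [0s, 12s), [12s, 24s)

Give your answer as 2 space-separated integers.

Answer: 3 3

Derivation:
Processing requests:
  req#1 t=1s (window 0): ALLOW
  req#2 t=3s (window 0): ALLOW
  req#3 t=5s (window 0): ALLOW
  req#4 t=7s (window 0): DENY
  req#5 t=7s (window 0): DENY
  req#6 t=8s (window 0): DENY
  req#7 t=8s (window 0): DENY
  req#8 t=10s (window 0): DENY
  req#9 t=13s (window 1): ALLOW
  req#10 t=14s (window 1): ALLOW
  req#11 t=15s (window 1): ALLOW
  req#12 t=17s (window 1): DENY
  req#13 t=18s (window 1): DENY
  req#14 t=18s (window 1): DENY
  req#15 t=19s (window 1): DENY
  req#16 t=20s (window 1): DENY
  req#17 t=23s (window 1): DENY

Allowed counts by window: 3 3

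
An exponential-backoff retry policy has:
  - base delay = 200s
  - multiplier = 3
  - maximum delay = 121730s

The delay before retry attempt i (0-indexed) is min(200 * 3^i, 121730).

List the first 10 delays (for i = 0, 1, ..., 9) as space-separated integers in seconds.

Computing each delay:
  i=0: min(200*3^0, 121730) = 200
  i=1: min(200*3^1, 121730) = 600
  i=2: min(200*3^2, 121730) = 1800
  i=3: min(200*3^3, 121730) = 5400
  i=4: min(200*3^4, 121730) = 16200
  i=5: min(200*3^5, 121730) = 48600
  i=6: min(200*3^6, 121730) = 121730
  i=7: min(200*3^7, 121730) = 121730
  i=8: min(200*3^8, 121730) = 121730
  i=9: min(200*3^9, 121730) = 121730

Answer: 200 600 1800 5400 16200 48600 121730 121730 121730 121730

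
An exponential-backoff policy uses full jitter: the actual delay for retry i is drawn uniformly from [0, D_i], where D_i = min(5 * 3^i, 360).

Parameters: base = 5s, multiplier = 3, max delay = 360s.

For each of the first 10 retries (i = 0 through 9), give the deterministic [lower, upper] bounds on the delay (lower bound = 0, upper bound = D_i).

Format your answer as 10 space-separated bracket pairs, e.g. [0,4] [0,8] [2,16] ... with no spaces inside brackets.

Answer: [0,5] [0,15] [0,45] [0,135] [0,360] [0,360] [0,360] [0,360] [0,360] [0,360]

Derivation:
Computing bounds per retry:
  i=0: D_i=min(5*3^0,360)=5, bounds=[0,5]
  i=1: D_i=min(5*3^1,360)=15, bounds=[0,15]
  i=2: D_i=min(5*3^2,360)=45, bounds=[0,45]
  i=3: D_i=min(5*3^3,360)=135, bounds=[0,135]
  i=4: D_i=min(5*3^4,360)=360, bounds=[0,360]
  i=5: D_i=min(5*3^5,360)=360, bounds=[0,360]
  i=6: D_i=min(5*3^6,360)=360, bounds=[0,360]
  i=7: D_i=min(5*3^7,360)=360, bounds=[0,360]
  i=8: D_i=min(5*3^8,360)=360, bounds=[0,360]
  i=9: D_i=min(5*3^9,360)=360, bounds=[0,360]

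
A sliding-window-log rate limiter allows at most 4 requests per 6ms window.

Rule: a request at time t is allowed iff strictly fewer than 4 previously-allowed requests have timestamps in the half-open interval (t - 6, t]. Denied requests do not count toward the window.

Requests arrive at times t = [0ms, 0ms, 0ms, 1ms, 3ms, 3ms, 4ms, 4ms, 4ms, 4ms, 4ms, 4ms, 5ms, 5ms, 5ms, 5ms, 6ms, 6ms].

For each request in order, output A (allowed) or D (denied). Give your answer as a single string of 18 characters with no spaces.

Tracking allowed requests in the window:
  req#1 t=0ms: ALLOW
  req#2 t=0ms: ALLOW
  req#3 t=0ms: ALLOW
  req#4 t=1ms: ALLOW
  req#5 t=3ms: DENY
  req#6 t=3ms: DENY
  req#7 t=4ms: DENY
  req#8 t=4ms: DENY
  req#9 t=4ms: DENY
  req#10 t=4ms: DENY
  req#11 t=4ms: DENY
  req#12 t=4ms: DENY
  req#13 t=5ms: DENY
  req#14 t=5ms: DENY
  req#15 t=5ms: DENY
  req#16 t=5ms: DENY
  req#17 t=6ms: ALLOW
  req#18 t=6ms: ALLOW

Answer: AAAADDDDDDDDDDDDAA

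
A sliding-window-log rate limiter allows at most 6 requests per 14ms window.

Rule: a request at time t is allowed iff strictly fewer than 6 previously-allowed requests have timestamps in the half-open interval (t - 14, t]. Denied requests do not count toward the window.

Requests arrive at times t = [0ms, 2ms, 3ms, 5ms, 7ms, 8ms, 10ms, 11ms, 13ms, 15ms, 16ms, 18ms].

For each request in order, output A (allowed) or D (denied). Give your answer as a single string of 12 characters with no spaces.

Answer: AAAAAADDDAAA

Derivation:
Tracking allowed requests in the window:
  req#1 t=0ms: ALLOW
  req#2 t=2ms: ALLOW
  req#3 t=3ms: ALLOW
  req#4 t=5ms: ALLOW
  req#5 t=7ms: ALLOW
  req#6 t=8ms: ALLOW
  req#7 t=10ms: DENY
  req#8 t=11ms: DENY
  req#9 t=13ms: DENY
  req#10 t=15ms: ALLOW
  req#11 t=16ms: ALLOW
  req#12 t=18ms: ALLOW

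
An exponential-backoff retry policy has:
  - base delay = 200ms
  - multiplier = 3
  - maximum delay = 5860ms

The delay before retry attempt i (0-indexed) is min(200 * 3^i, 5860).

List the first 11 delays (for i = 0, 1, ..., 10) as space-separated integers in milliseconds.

Computing each delay:
  i=0: min(200*3^0, 5860) = 200
  i=1: min(200*3^1, 5860) = 600
  i=2: min(200*3^2, 5860) = 1800
  i=3: min(200*3^3, 5860) = 5400
  i=4: min(200*3^4, 5860) = 5860
  i=5: min(200*3^5, 5860) = 5860
  i=6: min(200*3^6, 5860) = 5860
  i=7: min(200*3^7, 5860) = 5860
  i=8: min(200*3^8, 5860) = 5860
  i=9: min(200*3^9, 5860) = 5860
  i=10: min(200*3^10, 5860) = 5860

Answer: 200 600 1800 5400 5860 5860 5860 5860 5860 5860 5860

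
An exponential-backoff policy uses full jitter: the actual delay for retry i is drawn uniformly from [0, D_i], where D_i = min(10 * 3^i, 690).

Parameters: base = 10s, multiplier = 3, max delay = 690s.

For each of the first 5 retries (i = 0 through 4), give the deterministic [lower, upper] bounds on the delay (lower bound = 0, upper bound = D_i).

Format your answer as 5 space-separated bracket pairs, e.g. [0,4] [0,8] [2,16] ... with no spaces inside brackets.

Computing bounds per retry:
  i=0: D_i=min(10*3^0,690)=10, bounds=[0,10]
  i=1: D_i=min(10*3^1,690)=30, bounds=[0,30]
  i=2: D_i=min(10*3^2,690)=90, bounds=[0,90]
  i=3: D_i=min(10*3^3,690)=270, bounds=[0,270]
  i=4: D_i=min(10*3^4,690)=690, bounds=[0,690]

Answer: [0,10] [0,30] [0,90] [0,270] [0,690]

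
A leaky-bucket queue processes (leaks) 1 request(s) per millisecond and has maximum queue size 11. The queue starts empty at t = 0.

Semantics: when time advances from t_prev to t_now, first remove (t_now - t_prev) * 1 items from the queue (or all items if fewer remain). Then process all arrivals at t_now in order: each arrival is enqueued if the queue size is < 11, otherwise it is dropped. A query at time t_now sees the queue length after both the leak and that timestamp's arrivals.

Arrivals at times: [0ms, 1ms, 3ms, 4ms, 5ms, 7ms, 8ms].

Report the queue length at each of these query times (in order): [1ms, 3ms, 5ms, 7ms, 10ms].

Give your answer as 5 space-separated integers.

Answer: 1 1 1 1 0

Derivation:
Queue lengths at query times:
  query t=1ms: backlog = 1
  query t=3ms: backlog = 1
  query t=5ms: backlog = 1
  query t=7ms: backlog = 1
  query t=10ms: backlog = 0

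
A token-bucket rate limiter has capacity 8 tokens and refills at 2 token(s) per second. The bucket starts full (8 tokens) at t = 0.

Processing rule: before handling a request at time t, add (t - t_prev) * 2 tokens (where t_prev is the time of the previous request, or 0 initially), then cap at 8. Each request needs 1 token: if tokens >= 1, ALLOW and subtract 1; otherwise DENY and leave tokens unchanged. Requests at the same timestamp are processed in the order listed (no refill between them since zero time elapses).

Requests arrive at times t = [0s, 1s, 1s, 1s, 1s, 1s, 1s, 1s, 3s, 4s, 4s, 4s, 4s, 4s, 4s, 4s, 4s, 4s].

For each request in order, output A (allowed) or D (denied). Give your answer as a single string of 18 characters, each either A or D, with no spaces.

Answer: AAAAAAAAAAAAAAADDD

Derivation:
Simulating step by step:
  req#1 t=0s: ALLOW
  req#2 t=1s: ALLOW
  req#3 t=1s: ALLOW
  req#4 t=1s: ALLOW
  req#5 t=1s: ALLOW
  req#6 t=1s: ALLOW
  req#7 t=1s: ALLOW
  req#8 t=1s: ALLOW
  req#9 t=3s: ALLOW
  req#10 t=4s: ALLOW
  req#11 t=4s: ALLOW
  req#12 t=4s: ALLOW
  req#13 t=4s: ALLOW
  req#14 t=4s: ALLOW
  req#15 t=4s: ALLOW
  req#16 t=4s: DENY
  req#17 t=4s: DENY
  req#18 t=4s: DENY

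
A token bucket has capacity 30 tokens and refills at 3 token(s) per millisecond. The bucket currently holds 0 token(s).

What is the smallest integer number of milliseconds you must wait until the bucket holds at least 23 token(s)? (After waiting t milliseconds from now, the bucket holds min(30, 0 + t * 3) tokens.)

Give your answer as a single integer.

Need 0 + t * 3 >= 23, so t >= 23/3.
Smallest integer t = ceil(23/3) = 8.

Answer: 8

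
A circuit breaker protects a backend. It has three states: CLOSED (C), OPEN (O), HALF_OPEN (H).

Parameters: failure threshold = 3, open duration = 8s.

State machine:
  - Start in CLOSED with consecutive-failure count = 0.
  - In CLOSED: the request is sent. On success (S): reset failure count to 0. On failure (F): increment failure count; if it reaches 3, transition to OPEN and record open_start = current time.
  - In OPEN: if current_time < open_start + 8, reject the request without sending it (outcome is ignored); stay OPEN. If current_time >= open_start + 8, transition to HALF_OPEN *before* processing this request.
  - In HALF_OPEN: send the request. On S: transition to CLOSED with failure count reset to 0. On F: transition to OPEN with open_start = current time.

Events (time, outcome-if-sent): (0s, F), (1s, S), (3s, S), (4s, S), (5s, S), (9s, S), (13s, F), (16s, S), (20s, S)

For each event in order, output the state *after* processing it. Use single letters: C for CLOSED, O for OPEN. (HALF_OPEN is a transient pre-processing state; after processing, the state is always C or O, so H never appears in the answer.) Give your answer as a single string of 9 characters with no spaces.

State after each event:
  event#1 t=0s outcome=F: state=CLOSED
  event#2 t=1s outcome=S: state=CLOSED
  event#3 t=3s outcome=S: state=CLOSED
  event#4 t=4s outcome=S: state=CLOSED
  event#5 t=5s outcome=S: state=CLOSED
  event#6 t=9s outcome=S: state=CLOSED
  event#7 t=13s outcome=F: state=CLOSED
  event#8 t=16s outcome=S: state=CLOSED
  event#9 t=20s outcome=S: state=CLOSED

Answer: CCCCCCCCC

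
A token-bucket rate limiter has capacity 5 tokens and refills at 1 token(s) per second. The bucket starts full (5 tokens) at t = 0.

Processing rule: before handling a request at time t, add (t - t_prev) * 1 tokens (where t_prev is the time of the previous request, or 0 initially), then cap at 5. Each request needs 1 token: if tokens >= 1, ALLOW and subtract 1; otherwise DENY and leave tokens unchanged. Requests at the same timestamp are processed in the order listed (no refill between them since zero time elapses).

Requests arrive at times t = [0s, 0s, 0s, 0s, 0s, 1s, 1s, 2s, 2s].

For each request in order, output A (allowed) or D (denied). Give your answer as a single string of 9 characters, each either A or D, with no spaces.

Answer: AAAAAADAD

Derivation:
Simulating step by step:
  req#1 t=0s: ALLOW
  req#2 t=0s: ALLOW
  req#3 t=0s: ALLOW
  req#4 t=0s: ALLOW
  req#5 t=0s: ALLOW
  req#6 t=1s: ALLOW
  req#7 t=1s: DENY
  req#8 t=2s: ALLOW
  req#9 t=2s: DENY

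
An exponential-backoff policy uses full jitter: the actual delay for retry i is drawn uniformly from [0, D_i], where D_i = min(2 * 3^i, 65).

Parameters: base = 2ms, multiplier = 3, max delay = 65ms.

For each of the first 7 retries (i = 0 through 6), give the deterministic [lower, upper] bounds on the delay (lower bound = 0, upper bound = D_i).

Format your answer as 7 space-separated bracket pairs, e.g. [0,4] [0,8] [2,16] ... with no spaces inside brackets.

Answer: [0,2] [0,6] [0,18] [0,54] [0,65] [0,65] [0,65]

Derivation:
Computing bounds per retry:
  i=0: D_i=min(2*3^0,65)=2, bounds=[0,2]
  i=1: D_i=min(2*3^1,65)=6, bounds=[0,6]
  i=2: D_i=min(2*3^2,65)=18, bounds=[0,18]
  i=3: D_i=min(2*3^3,65)=54, bounds=[0,54]
  i=4: D_i=min(2*3^4,65)=65, bounds=[0,65]
  i=5: D_i=min(2*3^5,65)=65, bounds=[0,65]
  i=6: D_i=min(2*3^6,65)=65, bounds=[0,65]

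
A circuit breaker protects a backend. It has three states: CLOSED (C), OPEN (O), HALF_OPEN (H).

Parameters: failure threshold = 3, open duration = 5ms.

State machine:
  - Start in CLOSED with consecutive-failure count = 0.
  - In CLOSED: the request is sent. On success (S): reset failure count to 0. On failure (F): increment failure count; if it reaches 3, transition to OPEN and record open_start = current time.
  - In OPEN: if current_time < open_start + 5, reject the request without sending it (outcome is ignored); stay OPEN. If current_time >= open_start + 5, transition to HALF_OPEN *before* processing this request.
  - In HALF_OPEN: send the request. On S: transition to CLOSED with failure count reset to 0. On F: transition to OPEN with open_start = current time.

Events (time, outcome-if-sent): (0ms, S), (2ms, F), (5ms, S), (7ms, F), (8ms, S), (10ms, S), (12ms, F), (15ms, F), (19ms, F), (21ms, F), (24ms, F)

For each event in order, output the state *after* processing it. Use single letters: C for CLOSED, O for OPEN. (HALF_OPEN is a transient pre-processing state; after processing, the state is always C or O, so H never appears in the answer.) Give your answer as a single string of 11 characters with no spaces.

State after each event:
  event#1 t=0ms outcome=S: state=CLOSED
  event#2 t=2ms outcome=F: state=CLOSED
  event#3 t=5ms outcome=S: state=CLOSED
  event#4 t=7ms outcome=F: state=CLOSED
  event#5 t=8ms outcome=S: state=CLOSED
  event#6 t=10ms outcome=S: state=CLOSED
  event#7 t=12ms outcome=F: state=CLOSED
  event#8 t=15ms outcome=F: state=CLOSED
  event#9 t=19ms outcome=F: state=OPEN
  event#10 t=21ms outcome=F: state=OPEN
  event#11 t=24ms outcome=F: state=OPEN

Answer: CCCCCCCCOOO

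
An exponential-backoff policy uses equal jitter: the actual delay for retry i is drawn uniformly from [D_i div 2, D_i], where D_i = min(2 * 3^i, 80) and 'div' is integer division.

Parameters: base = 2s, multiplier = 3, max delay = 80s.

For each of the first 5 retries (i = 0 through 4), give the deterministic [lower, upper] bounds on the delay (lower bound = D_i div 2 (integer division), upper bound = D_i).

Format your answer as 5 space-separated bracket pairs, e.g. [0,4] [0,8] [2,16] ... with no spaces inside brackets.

Computing bounds per retry:
  i=0: D_i=min(2*3^0,80)=2, bounds=[1,2]
  i=1: D_i=min(2*3^1,80)=6, bounds=[3,6]
  i=2: D_i=min(2*3^2,80)=18, bounds=[9,18]
  i=3: D_i=min(2*3^3,80)=54, bounds=[27,54]
  i=4: D_i=min(2*3^4,80)=80, bounds=[40,80]

Answer: [1,2] [3,6] [9,18] [27,54] [40,80]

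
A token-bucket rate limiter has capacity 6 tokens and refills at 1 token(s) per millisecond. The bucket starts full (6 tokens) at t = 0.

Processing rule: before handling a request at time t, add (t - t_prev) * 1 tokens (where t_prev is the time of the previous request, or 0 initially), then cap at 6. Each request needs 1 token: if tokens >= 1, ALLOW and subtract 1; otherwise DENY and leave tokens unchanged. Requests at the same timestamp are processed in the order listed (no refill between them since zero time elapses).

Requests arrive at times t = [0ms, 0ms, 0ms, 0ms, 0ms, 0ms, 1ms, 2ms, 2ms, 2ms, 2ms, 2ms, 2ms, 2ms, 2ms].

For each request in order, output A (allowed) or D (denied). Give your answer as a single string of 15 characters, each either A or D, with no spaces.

Answer: AAAAAAAADDDDDDD

Derivation:
Simulating step by step:
  req#1 t=0ms: ALLOW
  req#2 t=0ms: ALLOW
  req#3 t=0ms: ALLOW
  req#4 t=0ms: ALLOW
  req#5 t=0ms: ALLOW
  req#6 t=0ms: ALLOW
  req#7 t=1ms: ALLOW
  req#8 t=2ms: ALLOW
  req#9 t=2ms: DENY
  req#10 t=2ms: DENY
  req#11 t=2ms: DENY
  req#12 t=2ms: DENY
  req#13 t=2ms: DENY
  req#14 t=2ms: DENY
  req#15 t=2ms: DENY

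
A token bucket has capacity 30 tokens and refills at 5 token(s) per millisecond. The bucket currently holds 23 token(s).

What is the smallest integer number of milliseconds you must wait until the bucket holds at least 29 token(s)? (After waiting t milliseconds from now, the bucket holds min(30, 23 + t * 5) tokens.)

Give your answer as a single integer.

Answer: 2

Derivation:
Need 23 + t * 5 >= 29, so t >= 6/5.
Smallest integer t = ceil(6/5) = 2.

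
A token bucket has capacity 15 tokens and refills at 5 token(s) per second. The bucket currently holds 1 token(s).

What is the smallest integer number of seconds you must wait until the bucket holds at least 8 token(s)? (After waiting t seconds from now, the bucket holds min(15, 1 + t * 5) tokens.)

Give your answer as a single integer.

Answer: 2

Derivation:
Need 1 + t * 5 >= 8, so t >= 7/5.
Smallest integer t = ceil(7/5) = 2.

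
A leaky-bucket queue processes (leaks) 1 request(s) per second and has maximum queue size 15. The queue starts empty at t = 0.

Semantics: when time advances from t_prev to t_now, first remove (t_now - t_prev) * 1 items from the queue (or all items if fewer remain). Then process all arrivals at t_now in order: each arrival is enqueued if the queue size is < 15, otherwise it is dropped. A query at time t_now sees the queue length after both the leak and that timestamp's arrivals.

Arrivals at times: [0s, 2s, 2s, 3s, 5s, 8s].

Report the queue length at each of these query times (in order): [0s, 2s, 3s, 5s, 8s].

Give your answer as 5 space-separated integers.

Queue lengths at query times:
  query t=0s: backlog = 1
  query t=2s: backlog = 2
  query t=3s: backlog = 2
  query t=5s: backlog = 1
  query t=8s: backlog = 1

Answer: 1 2 2 1 1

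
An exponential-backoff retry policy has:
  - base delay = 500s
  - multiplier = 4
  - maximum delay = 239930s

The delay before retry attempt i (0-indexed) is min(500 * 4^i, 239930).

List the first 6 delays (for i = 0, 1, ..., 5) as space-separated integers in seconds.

Answer: 500 2000 8000 32000 128000 239930

Derivation:
Computing each delay:
  i=0: min(500*4^0, 239930) = 500
  i=1: min(500*4^1, 239930) = 2000
  i=2: min(500*4^2, 239930) = 8000
  i=3: min(500*4^3, 239930) = 32000
  i=4: min(500*4^4, 239930) = 128000
  i=5: min(500*4^5, 239930) = 239930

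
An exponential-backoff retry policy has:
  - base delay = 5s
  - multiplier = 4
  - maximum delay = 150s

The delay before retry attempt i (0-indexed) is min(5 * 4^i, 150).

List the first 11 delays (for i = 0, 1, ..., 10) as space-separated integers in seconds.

Answer: 5 20 80 150 150 150 150 150 150 150 150

Derivation:
Computing each delay:
  i=0: min(5*4^0, 150) = 5
  i=1: min(5*4^1, 150) = 20
  i=2: min(5*4^2, 150) = 80
  i=3: min(5*4^3, 150) = 150
  i=4: min(5*4^4, 150) = 150
  i=5: min(5*4^5, 150) = 150
  i=6: min(5*4^6, 150) = 150
  i=7: min(5*4^7, 150) = 150
  i=8: min(5*4^8, 150) = 150
  i=9: min(5*4^9, 150) = 150
  i=10: min(5*4^10, 150) = 150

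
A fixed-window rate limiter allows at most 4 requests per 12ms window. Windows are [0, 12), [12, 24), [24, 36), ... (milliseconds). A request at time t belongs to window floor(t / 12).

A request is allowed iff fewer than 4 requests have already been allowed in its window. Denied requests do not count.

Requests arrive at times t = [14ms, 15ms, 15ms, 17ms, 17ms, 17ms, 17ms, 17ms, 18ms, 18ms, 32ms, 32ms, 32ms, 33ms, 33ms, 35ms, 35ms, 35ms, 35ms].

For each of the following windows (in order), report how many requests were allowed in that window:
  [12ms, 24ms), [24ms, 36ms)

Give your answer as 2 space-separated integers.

Answer: 4 4

Derivation:
Processing requests:
  req#1 t=14ms (window 1): ALLOW
  req#2 t=15ms (window 1): ALLOW
  req#3 t=15ms (window 1): ALLOW
  req#4 t=17ms (window 1): ALLOW
  req#5 t=17ms (window 1): DENY
  req#6 t=17ms (window 1): DENY
  req#7 t=17ms (window 1): DENY
  req#8 t=17ms (window 1): DENY
  req#9 t=18ms (window 1): DENY
  req#10 t=18ms (window 1): DENY
  req#11 t=32ms (window 2): ALLOW
  req#12 t=32ms (window 2): ALLOW
  req#13 t=32ms (window 2): ALLOW
  req#14 t=33ms (window 2): ALLOW
  req#15 t=33ms (window 2): DENY
  req#16 t=35ms (window 2): DENY
  req#17 t=35ms (window 2): DENY
  req#18 t=35ms (window 2): DENY
  req#19 t=35ms (window 2): DENY

Allowed counts by window: 4 4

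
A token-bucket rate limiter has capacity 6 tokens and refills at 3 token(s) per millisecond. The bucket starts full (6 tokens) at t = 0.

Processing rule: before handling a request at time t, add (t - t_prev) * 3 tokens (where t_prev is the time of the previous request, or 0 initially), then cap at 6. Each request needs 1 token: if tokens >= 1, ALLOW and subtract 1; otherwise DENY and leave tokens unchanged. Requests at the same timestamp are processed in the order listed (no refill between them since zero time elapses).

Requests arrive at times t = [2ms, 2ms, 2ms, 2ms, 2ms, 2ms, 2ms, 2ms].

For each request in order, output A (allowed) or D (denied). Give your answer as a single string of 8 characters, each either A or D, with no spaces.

Simulating step by step:
  req#1 t=2ms: ALLOW
  req#2 t=2ms: ALLOW
  req#3 t=2ms: ALLOW
  req#4 t=2ms: ALLOW
  req#5 t=2ms: ALLOW
  req#6 t=2ms: ALLOW
  req#7 t=2ms: DENY
  req#8 t=2ms: DENY

Answer: AAAAAADD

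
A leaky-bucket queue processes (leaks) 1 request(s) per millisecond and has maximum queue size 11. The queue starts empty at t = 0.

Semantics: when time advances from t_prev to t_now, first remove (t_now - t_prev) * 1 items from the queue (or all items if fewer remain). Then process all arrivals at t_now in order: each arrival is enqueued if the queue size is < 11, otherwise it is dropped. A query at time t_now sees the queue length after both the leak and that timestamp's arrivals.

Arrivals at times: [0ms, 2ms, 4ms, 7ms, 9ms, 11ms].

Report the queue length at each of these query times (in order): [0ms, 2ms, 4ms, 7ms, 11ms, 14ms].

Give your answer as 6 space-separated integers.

Answer: 1 1 1 1 1 0

Derivation:
Queue lengths at query times:
  query t=0ms: backlog = 1
  query t=2ms: backlog = 1
  query t=4ms: backlog = 1
  query t=7ms: backlog = 1
  query t=11ms: backlog = 1
  query t=14ms: backlog = 0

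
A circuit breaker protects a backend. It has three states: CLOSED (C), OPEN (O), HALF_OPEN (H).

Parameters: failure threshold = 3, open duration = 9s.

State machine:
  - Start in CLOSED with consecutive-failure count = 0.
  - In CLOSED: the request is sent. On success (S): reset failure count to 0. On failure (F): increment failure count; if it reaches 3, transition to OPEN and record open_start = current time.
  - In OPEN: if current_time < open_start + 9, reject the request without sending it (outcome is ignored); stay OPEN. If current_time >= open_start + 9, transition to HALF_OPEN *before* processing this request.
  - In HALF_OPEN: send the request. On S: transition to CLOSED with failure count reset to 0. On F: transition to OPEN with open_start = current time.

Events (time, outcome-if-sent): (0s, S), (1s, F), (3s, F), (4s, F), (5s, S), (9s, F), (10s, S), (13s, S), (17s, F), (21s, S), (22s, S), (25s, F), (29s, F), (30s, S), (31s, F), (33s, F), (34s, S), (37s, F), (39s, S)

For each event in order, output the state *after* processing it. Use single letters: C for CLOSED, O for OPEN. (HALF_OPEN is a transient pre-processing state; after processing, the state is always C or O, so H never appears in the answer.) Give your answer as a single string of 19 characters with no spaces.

Answer: CCCOOOOCCCCCCCCCCCC

Derivation:
State after each event:
  event#1 t=0s outcome=S: state=CLOSED
  event#2 t=1s outcome=F: state=CLOSED
  event#3 t=3s outcome=F: state=CLOSED
  event#4 t=4s outcome=F: state=OPEN
  event#5 t=5s outcome=S: state=OPEN
  event#6 t=9s outcome=F: state=OPEN
  event#7 t=10s outcome=S: state=OPEN
  event#8 t=13s outcome=S: state=CLOSED
  event#9 t=17s outcome=F: state=CLOSED
  event#10 t=21s outcome=S: state=CLOSED
  event#11 t=22s outcome=S: state=CLOSED
  event#12 t=25s outcome=F: state=CLOSED
  event#13 t=29s outcome=F: state=CLOSED
  event#14 t=30s outcome=S: state=CLOSED
  event#15 t=31s outcome=F: state=CLOSED
  event#16 t=33s outcome=F: state=CLOSED
  event#17 t=34s outcome=S: state=CLOSED
  event#18 t=37s outcome=F: state=CLOSED
  event#19 t=39s outcome=S: state=CLOSED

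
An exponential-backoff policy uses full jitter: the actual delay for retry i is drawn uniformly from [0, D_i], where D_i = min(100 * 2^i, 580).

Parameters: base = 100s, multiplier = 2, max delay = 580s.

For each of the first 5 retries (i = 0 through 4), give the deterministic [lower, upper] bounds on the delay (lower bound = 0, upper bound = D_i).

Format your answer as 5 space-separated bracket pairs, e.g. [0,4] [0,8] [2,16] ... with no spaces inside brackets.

Answer: [0,100] [0,200] [0,400] [0,580] [0,580]

Derivation:
Computing bounds per retry:
  i=0: D_i=min(100*2^0,580)=100, bounds=[0,100]
  i=1: D_i=min(100*2^1,580)=200, bounds=[0,200]
  i=2: D_i=min(100*2^2,580)=400, bounds=[0,400]
  i=3: D_i=min(100*2^3,580)=580, bounds=[0,580]
  i=4: D_i=min(100*2^4,580)=580, bounds=[0,580]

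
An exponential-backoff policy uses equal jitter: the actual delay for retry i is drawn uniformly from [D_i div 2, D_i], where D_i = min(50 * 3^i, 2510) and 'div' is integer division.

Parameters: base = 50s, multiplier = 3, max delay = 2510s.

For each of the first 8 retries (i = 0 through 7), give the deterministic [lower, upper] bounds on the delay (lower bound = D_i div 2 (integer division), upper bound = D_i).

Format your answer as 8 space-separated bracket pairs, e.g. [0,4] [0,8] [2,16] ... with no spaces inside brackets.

Answer: [25,50] [75,150] [225,450] [675,1350] [1255,2510] [1255,2510] [1255,2510] [1255,2510]

Derivation:
Computing bounds per retry:
  i=0: D_i=min(50*3^0,2510)=50, bounds=[25,50]
  i=1: D_i=min(50*3^1,2510)=150, bounds=[75,150]
  i=2: D_i=min(50*3^2,2510)=450, bounds=[225,450]
  i=3: D_i=min(50*3^3,2510)=1350, bounds=[675,1350]
  i=4: D_i=min(50*3^4,2510)=2510, bounds=[1255,2510]
  i=5: D_i=min(50*3^5,2510)=2510, bounds=[1255,2510]
  i=6: D_i=min(50*3^6,2510)=2510, bounds=[1255,2510]
  i=7: D_i=min(50*3^7,2510)=2510, bounds=[1255,2510]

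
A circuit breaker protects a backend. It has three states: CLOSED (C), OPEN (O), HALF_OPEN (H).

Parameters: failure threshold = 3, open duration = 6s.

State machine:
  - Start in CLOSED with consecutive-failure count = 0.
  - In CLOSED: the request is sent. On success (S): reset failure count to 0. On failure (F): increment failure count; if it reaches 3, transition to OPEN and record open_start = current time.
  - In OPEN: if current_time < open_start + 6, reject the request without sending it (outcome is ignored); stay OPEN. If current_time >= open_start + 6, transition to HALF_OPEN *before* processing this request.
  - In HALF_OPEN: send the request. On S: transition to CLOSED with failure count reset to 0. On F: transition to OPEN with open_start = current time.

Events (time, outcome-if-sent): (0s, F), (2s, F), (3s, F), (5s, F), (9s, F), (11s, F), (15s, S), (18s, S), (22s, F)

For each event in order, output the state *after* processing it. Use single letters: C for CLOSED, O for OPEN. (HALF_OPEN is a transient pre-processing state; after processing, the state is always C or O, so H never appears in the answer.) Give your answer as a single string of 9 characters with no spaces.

Answer: CCOOOOCCC

Derivation:
State after each event:
  event#1 t=0s outcome=F: state=CLOSED
  event#2 t=2s outcome=F: state=CLOSED
  event#3 t=3s outcome=F: state=OPEN
  event#4 t=5s outcome=F: state=OPEN
  event#5 t=9s outcome=F: state=OPEN
  event#6 t=11s outcome=F: state=OPEN
  event#7 t=15s outcome=S: state=CLOSED
  event#8 t=18s outcome=S: state=CLOSED
  event#9 t=22s outcome=F: state=CLOSED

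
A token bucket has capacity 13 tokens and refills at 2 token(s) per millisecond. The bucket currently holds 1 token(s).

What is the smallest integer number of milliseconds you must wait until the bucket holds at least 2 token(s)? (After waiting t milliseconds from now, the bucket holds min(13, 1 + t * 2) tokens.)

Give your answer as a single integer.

Need 1 + t * 2 >= 2, so t >= 1/2.
Smallest integer t = ceil(1/2) = 1.

Answer: 1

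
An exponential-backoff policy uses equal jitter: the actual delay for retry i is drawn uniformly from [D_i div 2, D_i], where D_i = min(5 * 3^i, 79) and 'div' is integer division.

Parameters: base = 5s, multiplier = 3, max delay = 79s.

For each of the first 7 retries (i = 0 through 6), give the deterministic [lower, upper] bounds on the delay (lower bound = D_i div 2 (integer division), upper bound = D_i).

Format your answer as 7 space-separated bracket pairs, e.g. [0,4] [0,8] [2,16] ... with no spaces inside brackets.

Computing bounds per retry:
  i=0: D_i=min(5*3^0,79)=5, bounds=[2,5]
  i=1: D_i=min(5*3^1,79)=15, bounds=[7,15]
  i=2: D_i=min(5*3^2,79)=45, bounds=[22,45]
  i=3: D_i=min(5*3^3,79)=79, bounds=[39,79]
  i=4: D_i=min(5*3^4,79)=79, bounds=[39,79]
  i=5: D_i=min(5*3^5,79)=79, bounds=[39,79]
  i=6: D_i=min(5*3^6,79)=79, bounds=[39,79]

Answer: [2,5] [7,15] [22,45] [39,79] [39,79] [39,79] [39,79]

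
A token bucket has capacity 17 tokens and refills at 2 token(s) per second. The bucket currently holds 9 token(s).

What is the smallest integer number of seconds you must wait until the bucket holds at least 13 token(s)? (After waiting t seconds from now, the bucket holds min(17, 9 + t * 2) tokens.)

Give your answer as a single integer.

Need 9 + t * 2 >= 13, so t >= 4/2.
Smallest integer t = ceil(4/2) = 2.

Answer: 2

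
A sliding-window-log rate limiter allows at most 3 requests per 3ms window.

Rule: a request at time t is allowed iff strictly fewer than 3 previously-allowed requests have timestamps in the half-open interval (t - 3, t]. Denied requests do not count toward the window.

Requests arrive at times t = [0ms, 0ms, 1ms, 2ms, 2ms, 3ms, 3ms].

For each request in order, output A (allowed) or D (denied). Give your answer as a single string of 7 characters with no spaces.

Tracking allowed requests in the window:
  req#1 t=0ms: ALLOW
  req#2 t=0ms: ALLOW
  req#3 t=1ms: ALLOW
  req#4 t=2ms: DENY
  req#5 t=2ms: DENY
  req#6 t=3ms: ALLOW
  req#7 t=3ms: ALLOW

Answer: AAADDAA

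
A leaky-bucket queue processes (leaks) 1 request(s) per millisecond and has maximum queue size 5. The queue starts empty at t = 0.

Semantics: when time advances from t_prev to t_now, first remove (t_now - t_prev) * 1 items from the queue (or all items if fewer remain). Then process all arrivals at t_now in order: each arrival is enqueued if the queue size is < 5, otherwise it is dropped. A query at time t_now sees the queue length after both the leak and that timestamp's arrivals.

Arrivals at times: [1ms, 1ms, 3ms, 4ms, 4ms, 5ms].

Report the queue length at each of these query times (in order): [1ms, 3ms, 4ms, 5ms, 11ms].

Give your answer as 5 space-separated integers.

Queue lengths at query times:
  query t=1ms: backlog = 2
  query t=3ms: backlog = 1
  query t=4ms: backlog = 2
  query t=5ms: backlog = 2
  query t=11ms: backlog = 0

Answer: 2 1 2 2 0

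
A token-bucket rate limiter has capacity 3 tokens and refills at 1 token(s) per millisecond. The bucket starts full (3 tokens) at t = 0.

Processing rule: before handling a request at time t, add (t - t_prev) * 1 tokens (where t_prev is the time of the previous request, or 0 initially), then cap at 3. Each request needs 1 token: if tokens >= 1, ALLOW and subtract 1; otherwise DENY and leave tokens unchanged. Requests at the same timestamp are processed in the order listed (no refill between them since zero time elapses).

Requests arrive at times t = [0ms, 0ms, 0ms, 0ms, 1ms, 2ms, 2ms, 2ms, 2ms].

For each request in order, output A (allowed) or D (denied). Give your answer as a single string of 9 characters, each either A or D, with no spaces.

Simulating step by step:
  req#1 t=0ms: ALLOW
  req#2 t=0ms: ALLOW
  req#3 t=0ms: ALLOW
  req#4 t=0ms: DENY
  req#5 t=1ms: ALLOW
  req#6 t=2ms: ALLOW
  req#7 t=2ms: DENY
  req#8 t=2ms: DENY
  req#9 t=2ms: DENY

Answer: AAADAADDD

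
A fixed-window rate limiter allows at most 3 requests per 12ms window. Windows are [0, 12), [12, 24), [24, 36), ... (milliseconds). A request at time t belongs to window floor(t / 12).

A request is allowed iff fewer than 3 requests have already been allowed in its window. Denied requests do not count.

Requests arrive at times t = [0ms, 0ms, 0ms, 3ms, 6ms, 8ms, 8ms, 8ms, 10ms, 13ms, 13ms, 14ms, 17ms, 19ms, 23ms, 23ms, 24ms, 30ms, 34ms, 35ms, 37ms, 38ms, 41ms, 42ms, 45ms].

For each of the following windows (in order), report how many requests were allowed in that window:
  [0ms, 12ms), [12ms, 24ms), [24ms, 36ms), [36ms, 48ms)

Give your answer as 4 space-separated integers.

Processing requests:
  req#1 t=0ms (window 0): ALLOW
  req#2 t=0ms (window 0): ALLOW
  req#3 t=0ms (window 0): ALLOW
  req#4 t=3ms (window 0): DENY
  req#5 t=6ms (window 0): DENY
  req#6 t=8ms (window 0): DENY
  req#7 t=8ms (window 0): DENY
  req#8 t=8ms (window 0): DENY
  req#9 t=10ms (window 0): DENY
  req#10 t=13ms (window 1): ALLOW
  req#11 t=13ms (window 1): ALLOW
  req#12 t=14ms (window 1): ALLOW
  req#13 t=17ms (window 1): DENY
  req#14 t=19ms (window 1): DENY
  req#15 t=23ms (window 1): DENY
  req#16 t=23ms (window 1): DENY
  req#17 t=24ms (window 2): ALLOW
  req#18 t=30ms (window 2): ALLOW
  req#19 t=34ms (window 2): ALLOW
  req#20 t=35ms (window 2): DENY
  req#21 t=37ms (window 3): ALLOW
  req#22 t=38ms (window 3): ALLOW
  req#23 t=41ms (window 3): ALLOW
  req#24 t=42ms (window 3): DENY
  req#25 t=45ms (window 3): DENY

Allowed counts by window: 3 3 3 3

Answer: 3 3 3 3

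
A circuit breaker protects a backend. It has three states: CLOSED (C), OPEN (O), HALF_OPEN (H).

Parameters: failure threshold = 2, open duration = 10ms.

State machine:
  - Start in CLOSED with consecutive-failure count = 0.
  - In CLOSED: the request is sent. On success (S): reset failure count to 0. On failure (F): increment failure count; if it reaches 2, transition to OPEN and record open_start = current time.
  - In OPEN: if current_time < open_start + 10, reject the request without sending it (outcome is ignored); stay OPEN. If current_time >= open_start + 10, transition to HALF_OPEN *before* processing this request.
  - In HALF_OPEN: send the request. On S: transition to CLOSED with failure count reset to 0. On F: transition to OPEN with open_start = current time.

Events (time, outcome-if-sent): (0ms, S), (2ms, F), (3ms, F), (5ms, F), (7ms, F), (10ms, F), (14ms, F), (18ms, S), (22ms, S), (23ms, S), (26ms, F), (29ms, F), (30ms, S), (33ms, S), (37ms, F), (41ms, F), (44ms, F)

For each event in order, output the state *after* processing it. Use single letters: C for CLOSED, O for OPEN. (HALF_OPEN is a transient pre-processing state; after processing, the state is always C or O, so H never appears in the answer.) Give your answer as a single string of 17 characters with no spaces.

Answer: CCOOOOOOOOOOOOOOO

Derivation:
State after each event:
  event#1 t=0ms outcome=S: state=CLOSED
  event#2 t=2ms outcome=F: state=CLOSED
  event#3 t=3ms outcome=F: state=OPEN
  event#4 t=5ms outcome=F: state=OPEN
  event#5 t=7ms outcome=F: state=OPEN
  event#6 t=10ms outcome=F: state=OPEN
  event#7 t=14ms outcome=F: state=OPEN
  event#8 t=18ms outcome=S: state=OPEN
  event#9 t=22ms outcome=S: state=OPEN
  event#10 t=23ms outcome=S: state=OPEN
  event#11 t=26ms outcome=F: state=OPEN
  event#12 t=29ms outcome=F: state=OPEN
  event#13 t=30ms outcome=S: state=OPEN
  event#14 t=33ms outcome=S: state=OPEN
  event#15 t=37ms outcome=F: state=OPEN
  event#16 t=41ms outcome=F: state=OPEN
  event#17 t=44ms outcome=F: state=OPEN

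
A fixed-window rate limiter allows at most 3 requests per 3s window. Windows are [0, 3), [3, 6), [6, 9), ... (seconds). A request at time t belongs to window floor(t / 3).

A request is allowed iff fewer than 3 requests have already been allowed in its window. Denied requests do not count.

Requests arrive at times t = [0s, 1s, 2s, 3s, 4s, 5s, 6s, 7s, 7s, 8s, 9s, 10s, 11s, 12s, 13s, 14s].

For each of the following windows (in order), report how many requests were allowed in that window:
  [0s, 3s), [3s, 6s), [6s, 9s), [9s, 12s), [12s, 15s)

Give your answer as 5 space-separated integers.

Processing requests:
  req#1 t=0s (window 0): ALLOW
  req#2 t=1s (window 0): ALLOW
  req#3 t=2s (window 0): ALLOW
  req#4 t=3s (window 1): ALLOW
  req#5 t=4s (window 1): ALLOW
  req#6 t=5s (window 1): ALLOW
  req#7 t=6s (window 2): ALLOW
  req#8 t=7s (window 2): ALLOW
  req#9 t=7s (window 2): ALLOW
  req#10 t=8s (window 2): DENY
  req#11 t=9s (window 3): ALLOW
  req#12 t=10s (window 3): ALLOW
  req#13 t=11s (window 3): ALLOW
  req#14 t=12s (window 4): ALLOW
  req#15 t=13s (window 4): ALLOW
  req#16 t=14s (window 4): ALLOW

Allowed counts by window: 3 3 3 3 3

Answer: 3 3 3 3 3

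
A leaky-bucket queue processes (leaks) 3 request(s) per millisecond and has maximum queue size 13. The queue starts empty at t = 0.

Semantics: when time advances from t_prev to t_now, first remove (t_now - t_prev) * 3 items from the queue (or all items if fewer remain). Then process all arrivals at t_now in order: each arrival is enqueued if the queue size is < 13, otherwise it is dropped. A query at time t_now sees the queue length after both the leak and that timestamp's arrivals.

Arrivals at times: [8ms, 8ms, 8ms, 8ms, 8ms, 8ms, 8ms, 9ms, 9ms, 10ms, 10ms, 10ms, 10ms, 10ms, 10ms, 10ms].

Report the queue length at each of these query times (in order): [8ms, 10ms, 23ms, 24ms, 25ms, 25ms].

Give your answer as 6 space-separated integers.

Queue lengths at query times:
  query t=8ms: backlog = 7
  query t=10ms: backlog = 10
  query t=23ms: backlog = 0
  query t=24ms: backlog = 0
  query t=25ms: backlog = 0
  query t=25ms: backlog = 0

Answer: 7 10 0 0 0 0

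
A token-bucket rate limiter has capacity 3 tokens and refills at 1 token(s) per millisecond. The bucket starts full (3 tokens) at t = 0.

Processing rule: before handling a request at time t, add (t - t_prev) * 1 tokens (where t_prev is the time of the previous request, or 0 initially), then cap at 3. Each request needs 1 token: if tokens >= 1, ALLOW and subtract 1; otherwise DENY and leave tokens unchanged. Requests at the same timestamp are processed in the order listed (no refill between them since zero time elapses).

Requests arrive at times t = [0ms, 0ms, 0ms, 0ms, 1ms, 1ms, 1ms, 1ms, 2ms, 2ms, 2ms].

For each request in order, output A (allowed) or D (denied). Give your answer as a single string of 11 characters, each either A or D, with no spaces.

Answer: AAADADDDADD

Derivation:
Simulating step by step:
  req#1 t=0ms: ALLOW
  req#2 t=0ms: ALLOW
  req#3 t=0ms: ALLOW
  req#4 t=0ms: DENY
  req#5 t=1ms: ALLOW
  req#6 t=1ms: DENY
  req#7 t=1ms: DENY
  req#8 t=1ms: DENY
  req#9 t=2ms: ALLOW
  req#10 t=2ms: DENY
  req#11 t=2ms: DENY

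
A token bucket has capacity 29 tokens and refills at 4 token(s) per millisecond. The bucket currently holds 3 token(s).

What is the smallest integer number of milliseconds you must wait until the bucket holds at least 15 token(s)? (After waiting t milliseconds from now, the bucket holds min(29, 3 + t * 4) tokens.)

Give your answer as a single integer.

Need 3 + t * 4 >= 15, so t >= 12/4.
Smallest integer t = ceil(12/4) = 3.

Answer: 3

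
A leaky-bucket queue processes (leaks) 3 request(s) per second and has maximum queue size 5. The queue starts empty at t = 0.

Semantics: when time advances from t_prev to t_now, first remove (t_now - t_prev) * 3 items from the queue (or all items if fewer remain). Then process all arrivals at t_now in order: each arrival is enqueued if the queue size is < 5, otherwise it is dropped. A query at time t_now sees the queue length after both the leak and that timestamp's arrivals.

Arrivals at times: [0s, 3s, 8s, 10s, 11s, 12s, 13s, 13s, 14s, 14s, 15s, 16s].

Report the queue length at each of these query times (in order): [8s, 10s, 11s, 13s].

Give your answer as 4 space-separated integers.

Answer: 1 1 1 2

Derivation:
Queue lengths at query times:
  query t=8s: backlog = 1
  query t=10s: backlog = 1
  query t=11s: backlog = 1
  query t=13s: backlog = 2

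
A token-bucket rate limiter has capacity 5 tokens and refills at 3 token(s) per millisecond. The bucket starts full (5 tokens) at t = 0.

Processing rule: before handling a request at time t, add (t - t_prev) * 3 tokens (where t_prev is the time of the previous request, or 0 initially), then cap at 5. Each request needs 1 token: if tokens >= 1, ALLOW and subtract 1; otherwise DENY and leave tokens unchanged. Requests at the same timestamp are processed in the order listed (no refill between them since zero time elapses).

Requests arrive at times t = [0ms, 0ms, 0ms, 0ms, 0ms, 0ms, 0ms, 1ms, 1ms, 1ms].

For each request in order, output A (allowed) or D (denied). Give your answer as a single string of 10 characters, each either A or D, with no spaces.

Simulating step by step:
  req#1 t=0ms: ALLOW
  req#2 t=0ms: ALLOW
  req#3 t=0ms: ALLOW
  req#4 t=0ms: ALLOW
  req#5 t=0ms: ALLOW
  req#6 t=0ms: DENY
  req#7 t=0ms: DENY
  req#8 t=1ms: ALLOW
  req#9 t=1ms: ALLOW
  req#10 t=1ms: ALLOW

Answer: AAAAADDAAA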